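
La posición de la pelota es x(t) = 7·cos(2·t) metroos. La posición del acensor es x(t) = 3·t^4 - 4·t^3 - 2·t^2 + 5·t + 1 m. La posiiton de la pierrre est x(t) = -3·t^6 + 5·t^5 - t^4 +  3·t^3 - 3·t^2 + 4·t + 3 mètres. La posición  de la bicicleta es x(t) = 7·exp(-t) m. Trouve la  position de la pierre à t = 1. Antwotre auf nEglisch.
We have position x(t) = -3·t^6 + 5·t^5 - t^4 + 3·t^3 - 3·t^2 + 4·t + 3. Substituting t = 1: x(1) = 8.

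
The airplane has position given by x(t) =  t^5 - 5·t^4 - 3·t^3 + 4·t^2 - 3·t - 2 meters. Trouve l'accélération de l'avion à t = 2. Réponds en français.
Pour résoudre ceci, nous devons prendre 2 dérivées de notre équation de la position x(t) = t^5 - 5·t^4 - 3·t^3 + 4·t^2 - 3·t - 2. En prenant d/dt de x(t), nous trouvons v(t) = 5·t^4 - 20·t^3 - 9·t^2 + 8·t - 3. En prenant d/dt de v(t), nous trouvons a(t) = 20·t^3 - 60·t^2 - 18·t + 8. De l'équation de l'accélération a(t) = 20·t^3 - 60·t^2 - 18·t + 8, nous substituons t = 2 pour obtenir a = -108.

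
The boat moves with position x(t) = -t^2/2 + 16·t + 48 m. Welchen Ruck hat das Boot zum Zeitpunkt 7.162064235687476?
Ausgehend von der Position x(t) = -t^2/2 + 16·t + 48, nehmen wir 3 Ableitungen. Durch Ableiten von der Position erhalten wir die Geschwindigkeit: v(t) = 16 - t. Die Ableitung von der Geschwindigkeit ergibt die Beschleunigung: a(t) = -1. Mit d/dt von a(t) finden wir j(t) = 0. Wir haben den Ruck j(t) = 0. Durch Einsetzen von t = 7.162064235687476: j(7.162064235687476) = 0.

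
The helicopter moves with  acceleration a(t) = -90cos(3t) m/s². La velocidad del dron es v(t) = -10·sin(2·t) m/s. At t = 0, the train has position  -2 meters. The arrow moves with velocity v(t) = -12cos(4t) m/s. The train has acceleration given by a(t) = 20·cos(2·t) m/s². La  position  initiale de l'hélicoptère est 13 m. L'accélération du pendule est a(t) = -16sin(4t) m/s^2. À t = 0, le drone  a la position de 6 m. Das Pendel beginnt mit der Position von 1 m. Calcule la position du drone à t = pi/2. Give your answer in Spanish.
Para resolver esto, necesitamos tomar 1 antiderivada de nuestra ecuación de la velocidad v(t) = -10·sin(2·t). La antiderivada de la velocidad es la posición. Usando x(0) = 6, obtenemos x(t) = 5·cos(2·t) + 1. Usando x(t) = 5·cos(2·t) + 1 y sustituyendo t = pi/2, encontramos x = -4.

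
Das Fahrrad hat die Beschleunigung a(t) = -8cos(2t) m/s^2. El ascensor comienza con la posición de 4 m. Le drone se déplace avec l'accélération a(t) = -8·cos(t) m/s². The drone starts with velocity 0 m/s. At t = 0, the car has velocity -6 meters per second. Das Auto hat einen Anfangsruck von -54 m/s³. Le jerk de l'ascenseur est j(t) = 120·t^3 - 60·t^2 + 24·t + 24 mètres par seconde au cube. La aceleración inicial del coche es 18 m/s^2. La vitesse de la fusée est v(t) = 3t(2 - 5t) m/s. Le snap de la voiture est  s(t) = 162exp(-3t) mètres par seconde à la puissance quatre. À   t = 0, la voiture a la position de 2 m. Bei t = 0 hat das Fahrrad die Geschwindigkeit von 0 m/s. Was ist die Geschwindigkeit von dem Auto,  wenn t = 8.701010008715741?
Wir müssen unsere Gleichung für den Snap s(t) = 162·exp(-3·t) 3-mal integrieren. Das Integral von dem Snap ist der Ruck. Mit j(0) = -54 erhalten wir j(t) = -54·exp(-3·t). Das Integral von dem Ruck ist die Beschleunigung. Mit a(0) = 18 erhalten wir a(t) = 18·exp(-3·t). Mit ∫a(t)dt und Anwendung von v(0) = -6, finden wir v(t) = -6·exp(-3·t). Wir haben die Geschwindigkeit v(t) = -6·exp(-3·t). Durch Einsetzen von t = 8.701010008715741: v(8.701010008715741) = -2.76534517937257E-11.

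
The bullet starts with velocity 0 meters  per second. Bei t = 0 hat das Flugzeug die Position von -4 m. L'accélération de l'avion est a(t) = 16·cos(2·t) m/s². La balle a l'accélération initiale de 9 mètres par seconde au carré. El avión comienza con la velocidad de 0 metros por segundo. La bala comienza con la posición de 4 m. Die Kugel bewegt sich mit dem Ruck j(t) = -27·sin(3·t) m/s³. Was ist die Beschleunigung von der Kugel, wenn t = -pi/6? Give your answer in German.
Ausgehend von dem Ruck j(t) = -27·sin(3·t), nehmen wir 1 Integral. Die Stammfunktion von dem Ruck ist die Beschleunigung. Mit a(0) = 9 erhalten wir a(t) = 9·cos(3·t). Aus der Gleichung für die Beschleunigung a(t) = 9·cos(3·t), setzen wir t = -pi/6 ein und erhalten a = 0.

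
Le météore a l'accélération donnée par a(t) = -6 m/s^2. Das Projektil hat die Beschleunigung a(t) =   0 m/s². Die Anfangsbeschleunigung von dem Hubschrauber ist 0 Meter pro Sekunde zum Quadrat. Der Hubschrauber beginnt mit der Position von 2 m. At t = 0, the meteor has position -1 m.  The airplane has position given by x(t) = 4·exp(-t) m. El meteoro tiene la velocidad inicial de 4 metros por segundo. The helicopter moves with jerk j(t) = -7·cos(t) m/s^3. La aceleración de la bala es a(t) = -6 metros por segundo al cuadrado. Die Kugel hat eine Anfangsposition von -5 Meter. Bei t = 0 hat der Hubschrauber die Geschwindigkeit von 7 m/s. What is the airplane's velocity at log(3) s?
To solve this, we need to take 1 derivative of our position equation x(t) = 4·exp(-t). Differentiating position, we get velocity: v(t) = -4·exp(-t). Using v(t) = -4·exp(-t) and substituting t = log(3), we find v = -4/3.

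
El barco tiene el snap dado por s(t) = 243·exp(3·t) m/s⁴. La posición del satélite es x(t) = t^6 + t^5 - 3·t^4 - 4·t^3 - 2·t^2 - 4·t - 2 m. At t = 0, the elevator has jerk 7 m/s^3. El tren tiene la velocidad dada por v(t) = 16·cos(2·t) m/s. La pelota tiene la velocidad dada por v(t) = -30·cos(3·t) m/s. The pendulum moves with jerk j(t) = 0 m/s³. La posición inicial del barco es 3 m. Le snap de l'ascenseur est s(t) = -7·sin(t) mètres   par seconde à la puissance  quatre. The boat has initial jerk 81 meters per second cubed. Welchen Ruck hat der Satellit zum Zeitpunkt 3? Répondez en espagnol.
Para resolver esto, necesitamos tomar 3 derivadas de nuestra ecuación de la posición x(t) = t^6 + t^5 - 3·t^4 - 4·t^3 - 2·t^2 - 4·t - 2. La derivada de la posición da la velocidad: v(t) = 6·t^5 + 5·t^4 - 12·t^3 - 12·t^2 - 4·t - 4. Derivando la velocidad, obtenemos la aceleración: a(t) = 30·t^4 + 20·t^3 - 36·t^2 - 24·t - 4. Derivando la aceleración, obtenemos la sacudida: j(t) = 120·t^3 + 60·t^2 - 72·t - 24. De la ecuación de la sacudida j(t) = 120·t^3 + 60·t^2 - 72·t - 24, sustituimos t = 3 para obtener j = 3540.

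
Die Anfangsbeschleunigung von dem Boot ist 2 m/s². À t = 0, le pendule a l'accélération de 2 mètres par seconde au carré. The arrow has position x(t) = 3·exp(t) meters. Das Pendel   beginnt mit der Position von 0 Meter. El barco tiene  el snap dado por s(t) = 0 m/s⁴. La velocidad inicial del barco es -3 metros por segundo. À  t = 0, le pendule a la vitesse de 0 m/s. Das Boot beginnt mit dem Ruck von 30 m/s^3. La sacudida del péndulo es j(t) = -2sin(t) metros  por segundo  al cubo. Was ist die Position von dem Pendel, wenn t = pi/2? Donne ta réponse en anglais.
We must find the integral of our jerk equation j(t) = -2·sin(t) 3 times. Finding the antiderivative of j(t) and using a(0) = 2: a(t) = 2·cos(t). Taking ∫a(t)dt and applying v(0) = 0, we find v(t) = 2·sin(t). Integrating velocity and using the initial condition x(0) = 0, we get x(t) = 2 - 2·cos(t). From the given position equation x(t) = 2 - 2·cos(t), we substitute t = pi/2 to get x = 2.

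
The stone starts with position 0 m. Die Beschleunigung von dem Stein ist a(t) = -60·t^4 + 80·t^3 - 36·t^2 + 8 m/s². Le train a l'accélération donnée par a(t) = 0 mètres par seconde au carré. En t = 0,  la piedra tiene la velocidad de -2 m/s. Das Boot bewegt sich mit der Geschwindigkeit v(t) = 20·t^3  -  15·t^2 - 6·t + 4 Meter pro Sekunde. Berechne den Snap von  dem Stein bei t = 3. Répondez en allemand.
Um dies zu lösen, müssen wir 2 Ableitungen unserer Gleichung für die Beschleunigung a(t) = -60·t^4 + 80·t^3 - 36·t^2 + 8 nehmen. Mit d/dt von a(t) finden wir j(t) = -240·t^3 + 240·t^2 - 72·t. Durch Ableiten von dem Ruck erhalten wir den Snap: s(t) = -720·t^2 + 480·t - 72. Mit s(t) = -720·t^2 + 480·t - 72 und Einsetzen von t = 3, finden wir s = -5112.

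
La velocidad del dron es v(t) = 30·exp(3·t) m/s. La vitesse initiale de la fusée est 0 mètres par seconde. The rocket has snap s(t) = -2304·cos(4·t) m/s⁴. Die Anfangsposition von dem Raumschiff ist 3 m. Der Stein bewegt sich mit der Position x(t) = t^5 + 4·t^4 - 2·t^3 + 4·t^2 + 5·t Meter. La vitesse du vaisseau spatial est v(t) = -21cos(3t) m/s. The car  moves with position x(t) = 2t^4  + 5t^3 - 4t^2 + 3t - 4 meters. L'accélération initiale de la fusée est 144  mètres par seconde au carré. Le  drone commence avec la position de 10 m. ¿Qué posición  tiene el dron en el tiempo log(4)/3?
Partiendo de la velocidad v(t) = 30·exp(3·t), tomamos 1 integral. La antiderivada de la velocidad es la posición. Usando x(0) = 10, obtenemos x(t) = 10·exp(3·t). Tenemos la posición x(t) = 10·exp(3·t). Sustituyendo t = log(4)/3: x(log(4)/3) = 40.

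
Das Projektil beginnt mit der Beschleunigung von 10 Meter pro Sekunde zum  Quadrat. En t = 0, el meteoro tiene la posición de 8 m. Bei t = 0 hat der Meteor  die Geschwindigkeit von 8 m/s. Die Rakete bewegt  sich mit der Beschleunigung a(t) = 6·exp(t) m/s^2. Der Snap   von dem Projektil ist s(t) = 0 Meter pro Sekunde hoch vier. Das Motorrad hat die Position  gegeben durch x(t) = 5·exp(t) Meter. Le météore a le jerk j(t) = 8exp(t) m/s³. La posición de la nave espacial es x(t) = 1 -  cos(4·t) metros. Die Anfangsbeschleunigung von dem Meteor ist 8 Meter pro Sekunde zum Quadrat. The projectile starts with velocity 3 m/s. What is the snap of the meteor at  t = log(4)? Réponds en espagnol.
Partiendo de la sacudida j(t) = 8·exp(t), tomamos 1 derivada. Tomando d/dt de j(t), encontramos s(t) = 8·exp(t). Tenemos el snap s(t) = 8·exp(t). Sustituyendo t = log(4): s(log(4)) = 32.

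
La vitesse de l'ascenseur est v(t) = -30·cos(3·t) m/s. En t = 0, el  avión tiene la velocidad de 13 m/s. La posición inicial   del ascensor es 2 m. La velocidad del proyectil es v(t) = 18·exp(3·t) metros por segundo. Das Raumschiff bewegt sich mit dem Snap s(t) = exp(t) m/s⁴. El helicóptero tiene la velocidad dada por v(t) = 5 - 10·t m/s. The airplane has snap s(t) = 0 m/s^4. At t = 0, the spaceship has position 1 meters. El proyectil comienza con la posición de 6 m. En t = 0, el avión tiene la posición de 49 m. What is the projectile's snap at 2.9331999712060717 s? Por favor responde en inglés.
Starting from velocity v(t) = 18·exp(3·t), we take 3 derivatives. Taking d/dt of v(t), we find a(t) = 54·exp(3·t). Differentiating acceleration, we get jerk: j(t) = 162·exp(3·t). Differentiating jerk, we get snap: s(t) = 486·exp(3·t). Using s(t) = 486·exp(3·t) and substituting t = 2.9331999712060717, we find s = 3222952.86951682.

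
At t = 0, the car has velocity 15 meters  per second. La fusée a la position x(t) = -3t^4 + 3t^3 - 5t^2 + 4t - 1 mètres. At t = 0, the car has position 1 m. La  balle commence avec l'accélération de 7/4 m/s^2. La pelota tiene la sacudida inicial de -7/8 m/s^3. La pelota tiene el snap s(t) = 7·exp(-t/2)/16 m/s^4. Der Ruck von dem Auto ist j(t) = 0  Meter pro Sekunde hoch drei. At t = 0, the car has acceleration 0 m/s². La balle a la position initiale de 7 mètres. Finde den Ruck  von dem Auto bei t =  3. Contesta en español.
Usando j(t) = 0 y sustituyendo t = 3, encontramos j = 0.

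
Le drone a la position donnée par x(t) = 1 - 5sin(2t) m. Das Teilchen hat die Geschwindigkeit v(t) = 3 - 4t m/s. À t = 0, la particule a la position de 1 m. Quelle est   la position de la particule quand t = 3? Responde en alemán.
Ausgehend von der Geschwindigkeit v(t) = 3 - 4·t, nehmen wir 1 Integral. Mit ∫v(t)dt und Anwendung von x(0) = 1, finden wir x(t) = -2·t^2 + 3·t + 1. Aus der Gleichung für die Position x(t) = -2·t^2 + 3·t + 1, setzen wir t = 3 ein und erhalten x = -8.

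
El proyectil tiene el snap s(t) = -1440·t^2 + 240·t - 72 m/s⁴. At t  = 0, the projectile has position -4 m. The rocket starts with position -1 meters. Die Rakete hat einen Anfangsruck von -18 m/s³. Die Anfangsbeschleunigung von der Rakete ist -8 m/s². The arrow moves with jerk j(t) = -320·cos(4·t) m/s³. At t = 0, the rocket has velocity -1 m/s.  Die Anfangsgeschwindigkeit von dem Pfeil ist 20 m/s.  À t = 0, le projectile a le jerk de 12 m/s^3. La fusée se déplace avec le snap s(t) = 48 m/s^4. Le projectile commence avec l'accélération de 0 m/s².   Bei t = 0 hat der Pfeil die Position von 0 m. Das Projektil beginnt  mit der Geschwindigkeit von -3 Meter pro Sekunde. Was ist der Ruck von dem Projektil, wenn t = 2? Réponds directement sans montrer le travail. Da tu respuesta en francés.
j(2) = -3492.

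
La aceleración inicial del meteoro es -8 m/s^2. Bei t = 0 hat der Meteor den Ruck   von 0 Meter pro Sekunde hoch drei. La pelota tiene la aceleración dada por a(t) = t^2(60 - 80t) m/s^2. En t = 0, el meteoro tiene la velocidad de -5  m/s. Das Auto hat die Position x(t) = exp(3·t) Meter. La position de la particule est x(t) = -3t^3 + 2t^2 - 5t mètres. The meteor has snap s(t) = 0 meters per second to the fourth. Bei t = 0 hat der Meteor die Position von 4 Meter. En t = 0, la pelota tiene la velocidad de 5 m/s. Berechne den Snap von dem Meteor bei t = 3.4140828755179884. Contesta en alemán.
Aus der Gleichung für den Snap s(t) = 0, setzen wir t = 3.4140828755179884 ein und erhalten s = 0.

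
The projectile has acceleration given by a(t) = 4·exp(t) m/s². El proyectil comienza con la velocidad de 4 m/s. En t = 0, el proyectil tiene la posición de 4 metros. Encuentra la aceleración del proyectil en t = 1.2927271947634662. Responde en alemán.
Mit a(t) = 4·exp(t) und Einsetzen von t = 1.2927271947634662, finden wir a = 14.5708295764189.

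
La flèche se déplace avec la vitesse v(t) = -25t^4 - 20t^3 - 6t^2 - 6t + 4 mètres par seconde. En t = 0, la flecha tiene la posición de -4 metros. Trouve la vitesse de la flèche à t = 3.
En utilisant v(t) = -25·t^4 - 20·t^3 - 6·t^2 - 6·t + 4 et en substituant t = 3, nous trouvons v = -2633.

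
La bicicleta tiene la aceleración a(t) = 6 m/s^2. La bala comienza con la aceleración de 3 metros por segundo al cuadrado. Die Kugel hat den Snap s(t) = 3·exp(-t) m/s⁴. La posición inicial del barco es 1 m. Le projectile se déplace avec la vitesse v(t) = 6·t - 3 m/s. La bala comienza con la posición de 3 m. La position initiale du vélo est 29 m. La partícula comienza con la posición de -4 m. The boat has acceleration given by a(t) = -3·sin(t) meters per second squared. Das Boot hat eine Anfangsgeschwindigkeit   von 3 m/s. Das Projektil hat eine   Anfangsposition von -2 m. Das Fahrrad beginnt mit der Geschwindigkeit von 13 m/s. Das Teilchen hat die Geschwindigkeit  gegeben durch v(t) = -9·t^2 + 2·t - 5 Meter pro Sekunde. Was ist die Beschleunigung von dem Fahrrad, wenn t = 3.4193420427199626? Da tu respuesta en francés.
Nous avons l'accélération a(t) = 6. En substituant t = 3.4193420427199626: a(3.4193420427199626) = 6.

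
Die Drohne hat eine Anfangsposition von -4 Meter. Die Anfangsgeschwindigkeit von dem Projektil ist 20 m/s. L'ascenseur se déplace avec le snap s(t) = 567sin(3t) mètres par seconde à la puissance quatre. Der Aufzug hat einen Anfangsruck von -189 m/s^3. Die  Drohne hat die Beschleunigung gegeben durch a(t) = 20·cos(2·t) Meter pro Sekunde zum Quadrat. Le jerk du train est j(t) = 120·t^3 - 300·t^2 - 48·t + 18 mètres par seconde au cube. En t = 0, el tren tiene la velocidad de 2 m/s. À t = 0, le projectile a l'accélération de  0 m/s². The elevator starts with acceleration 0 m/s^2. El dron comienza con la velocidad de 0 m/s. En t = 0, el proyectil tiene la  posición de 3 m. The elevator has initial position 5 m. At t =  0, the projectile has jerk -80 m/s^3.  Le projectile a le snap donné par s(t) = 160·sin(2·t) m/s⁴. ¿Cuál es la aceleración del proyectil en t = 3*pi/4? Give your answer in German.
Um dies zu lösen, müssen wir 2 Integrale unserer Gleichung für den Snap s(t) = 160·sin(2·t) finden. Die Stammfunktion von dem Snap, mit j(0) = -80, ergibt den Ruck: j(t) = -80·cos(2·t). Mit ∫j(t)dt und Anwendung von a(0) = 0, finden wir a(t) = -40·sin(2·t). Aus der Gleichung für die Beschleunigung a(t) = -40·sin(2·t), setzen wir t = 3*pi/4 ein und erhalten a = 40.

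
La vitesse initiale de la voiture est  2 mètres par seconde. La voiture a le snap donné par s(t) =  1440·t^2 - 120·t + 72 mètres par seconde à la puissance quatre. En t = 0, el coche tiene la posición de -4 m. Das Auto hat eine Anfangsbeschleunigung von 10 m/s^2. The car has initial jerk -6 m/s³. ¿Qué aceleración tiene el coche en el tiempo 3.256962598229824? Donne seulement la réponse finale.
a(3.256962598229824) = 13184.4188736864.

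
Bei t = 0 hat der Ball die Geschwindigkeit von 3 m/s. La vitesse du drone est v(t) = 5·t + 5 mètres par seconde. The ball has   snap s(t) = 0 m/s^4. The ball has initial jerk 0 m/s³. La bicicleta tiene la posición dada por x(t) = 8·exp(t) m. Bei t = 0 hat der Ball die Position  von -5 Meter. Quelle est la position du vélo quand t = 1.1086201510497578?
De l'équation de la position x(t) = 8·exp(t), nous substituons t = 1.1086201510497578 pour obtenir x = 24.2413946043668.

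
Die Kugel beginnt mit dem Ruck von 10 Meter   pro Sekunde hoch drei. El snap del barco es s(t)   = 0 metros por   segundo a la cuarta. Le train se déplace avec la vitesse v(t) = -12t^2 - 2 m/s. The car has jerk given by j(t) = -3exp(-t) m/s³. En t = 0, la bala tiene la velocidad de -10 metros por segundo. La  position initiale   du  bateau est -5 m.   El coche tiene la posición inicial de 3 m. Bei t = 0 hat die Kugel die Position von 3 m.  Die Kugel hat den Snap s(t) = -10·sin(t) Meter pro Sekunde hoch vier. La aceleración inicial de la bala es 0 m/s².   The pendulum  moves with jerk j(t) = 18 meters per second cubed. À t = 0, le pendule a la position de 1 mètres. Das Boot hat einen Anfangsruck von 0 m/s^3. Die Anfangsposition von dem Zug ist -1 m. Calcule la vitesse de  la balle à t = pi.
Pour résoudre ceci, nous devons prendre 3 intégrales de notre équation du snap s(t) = -10·sin(t). La primitive du snap est le jerk. En utilisant j(0) = 10, nous obtenons j(t) = 10·cos(t). En intégrant le jerk et en utilisant la condition initiale a(0) = 0, nous obtenons a(t) = 10·sin(t). En intégrant l'accélération et en utilisant la condition initiale v(0) = -10, nous obtenons v(t) = -10·cos(t). De l'équation de la vitesse v(t) = -10·cos(t), nous substituons t = pi pour obtenir v = 10.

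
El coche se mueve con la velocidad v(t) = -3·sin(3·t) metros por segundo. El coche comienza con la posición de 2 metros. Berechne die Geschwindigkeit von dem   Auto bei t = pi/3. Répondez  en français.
De l'équation de la vitesse v(t) = -3·sin(3·t), nous substituons t = pi/3 pour obtenir v = 0.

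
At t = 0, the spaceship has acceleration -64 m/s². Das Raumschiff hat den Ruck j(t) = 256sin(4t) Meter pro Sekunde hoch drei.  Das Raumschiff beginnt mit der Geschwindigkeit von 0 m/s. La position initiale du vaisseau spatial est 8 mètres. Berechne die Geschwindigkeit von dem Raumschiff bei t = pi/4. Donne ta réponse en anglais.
Starting from jerk j(t) = 256·sin(4·t), we take 2 antiderivatives. The antiderivative of jerk is acceleration. Using a(0) = -64, we get a(t) = -64·cos(4·t). The antiderivative of acceleration, with v(0) = 0, gives velocity: v(t) = -16·sin(4·t). Using v(t) = -16·sin(4·t) and substituting t = pi/4, we find v = 0.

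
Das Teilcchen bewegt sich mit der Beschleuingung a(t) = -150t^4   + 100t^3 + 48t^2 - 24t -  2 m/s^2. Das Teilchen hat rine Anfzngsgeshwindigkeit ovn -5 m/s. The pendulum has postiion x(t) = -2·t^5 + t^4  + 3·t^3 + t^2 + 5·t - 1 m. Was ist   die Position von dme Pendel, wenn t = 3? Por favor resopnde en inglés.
From the given position equation x(t) = -2·t^5 + t^4 + 3·t^3 + t^2 + 5·t - 1, we substitute t = 3 to get x = -301.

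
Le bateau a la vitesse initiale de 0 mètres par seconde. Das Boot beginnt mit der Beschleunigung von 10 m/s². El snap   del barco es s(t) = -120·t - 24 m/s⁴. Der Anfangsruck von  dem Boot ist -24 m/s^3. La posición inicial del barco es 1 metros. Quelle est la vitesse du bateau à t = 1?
Nous devons trouver la primitive de notre équation du snap s(t) = -120·t - 24 3 fois. L'intégrale du snap est le jerk. En utilisant j(0) = -24, nous obtenons j(t) = -60·t^2 - 24·t - 24. L'intégrale du jerk, avec a(0) = 10, donne l'accélération: a(t) = -20·t^3 - 12·t^2 - 24·t + 10. La primitive de l'accélération est la vitesse. En utilisant v(0) = 0, nous obtenons v(t) = t·(-5·t^3 - 4·t^2 - 12·t + 10). Nous avons la vitesse v(t) = t·(-5·t^3 - 4·t^2 - 12·t + 10). En substituant t = 1: v(1) = -11.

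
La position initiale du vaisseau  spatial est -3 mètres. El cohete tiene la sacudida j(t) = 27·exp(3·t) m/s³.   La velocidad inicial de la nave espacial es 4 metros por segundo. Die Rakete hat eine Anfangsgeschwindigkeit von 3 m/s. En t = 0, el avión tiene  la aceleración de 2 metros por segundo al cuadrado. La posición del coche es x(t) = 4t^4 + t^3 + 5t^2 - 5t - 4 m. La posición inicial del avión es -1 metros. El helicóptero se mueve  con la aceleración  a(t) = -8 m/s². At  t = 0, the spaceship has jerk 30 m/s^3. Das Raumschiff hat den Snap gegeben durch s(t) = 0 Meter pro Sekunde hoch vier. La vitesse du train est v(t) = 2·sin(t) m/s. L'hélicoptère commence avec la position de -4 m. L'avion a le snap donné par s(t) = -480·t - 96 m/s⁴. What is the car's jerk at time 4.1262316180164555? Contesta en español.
Para resolver esto, necesitamos tomar 3 derivadas de nuestra ecuación de la posición x(t) = 4·t^4 + t^3 + 5·t^2 - 5·t - 4. Tomando d/dt de x(t), encontramos v(t) = 16·t^3 + 3·t^2 + 10·t - 5. La derivada de la velocidad da la aceleración: a(t) = 48·t^2 + 6·t + 10. La derivada de la aceleración da la sacudida: j(t) = 96·t + 6. De la ecuación de la sacudida j(t) = 96·t + 6, sustituimos t = 4.1262316180164555 para obtener j = 402.118235329580.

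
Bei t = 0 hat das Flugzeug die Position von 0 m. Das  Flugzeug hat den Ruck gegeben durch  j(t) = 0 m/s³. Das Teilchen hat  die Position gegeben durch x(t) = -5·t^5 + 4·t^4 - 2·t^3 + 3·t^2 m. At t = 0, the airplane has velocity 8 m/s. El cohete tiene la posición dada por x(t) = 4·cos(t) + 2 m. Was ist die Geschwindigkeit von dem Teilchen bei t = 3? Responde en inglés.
We must differentiate our position equation x(t) = -5·t^5 + 4·t^4 - 2·t^3 + 3·t^2 1 time. The derivative of position gives velocity: v(t) = -25·t^4 + 16·t^3 - 6·t^2 + 6·t. From the given velocity equation v(t) = -25·t^4 + 16·t^3 - 6·t^2 + 6·t, we substitute t = 3 to get v = -1629.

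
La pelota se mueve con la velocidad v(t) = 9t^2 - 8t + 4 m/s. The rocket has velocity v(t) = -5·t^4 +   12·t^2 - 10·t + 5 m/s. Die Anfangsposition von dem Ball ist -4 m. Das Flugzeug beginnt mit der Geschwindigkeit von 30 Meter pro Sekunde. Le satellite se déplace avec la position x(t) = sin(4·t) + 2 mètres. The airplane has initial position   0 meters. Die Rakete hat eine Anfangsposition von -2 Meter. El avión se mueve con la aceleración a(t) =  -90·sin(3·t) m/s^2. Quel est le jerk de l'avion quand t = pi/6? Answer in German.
Um dies zu lösen, müssen wir 1 Ableitung unserer Gleichung für die Beschleunigung a(t) = -90·sin(3·t) nehmen. Die Ableitung von der Beschleunigung ergibt den Ruck: j(t) = -270·cos(3·t). Mit j(t) = -270·cos(3·t) und Einsetzen von t = pi/6, finden wir j = 0.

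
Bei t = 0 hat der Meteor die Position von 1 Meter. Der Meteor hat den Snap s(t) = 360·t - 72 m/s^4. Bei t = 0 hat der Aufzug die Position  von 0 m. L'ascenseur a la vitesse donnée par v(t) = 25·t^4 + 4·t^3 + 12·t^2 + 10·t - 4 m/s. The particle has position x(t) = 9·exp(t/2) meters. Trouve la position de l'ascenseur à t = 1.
Nous devons intégrer notre équation de la vitesse v(t) = 25·t^4 + 4·t^3 + 12·t^2 + 10·t - 4 1 fois. En prenant ∫v(t)dt et en appliquant x(0) = 0, nous trouvons x(t) = 5·t^5 + t^4 + 4·t^3 + 5·t^2 - 4·t. Nous avons la position x(t) = 5·t^5 + t^4 + 4·t^3 + 5·t^2 - 4·t. En substituant t = 1: x(1) = 11.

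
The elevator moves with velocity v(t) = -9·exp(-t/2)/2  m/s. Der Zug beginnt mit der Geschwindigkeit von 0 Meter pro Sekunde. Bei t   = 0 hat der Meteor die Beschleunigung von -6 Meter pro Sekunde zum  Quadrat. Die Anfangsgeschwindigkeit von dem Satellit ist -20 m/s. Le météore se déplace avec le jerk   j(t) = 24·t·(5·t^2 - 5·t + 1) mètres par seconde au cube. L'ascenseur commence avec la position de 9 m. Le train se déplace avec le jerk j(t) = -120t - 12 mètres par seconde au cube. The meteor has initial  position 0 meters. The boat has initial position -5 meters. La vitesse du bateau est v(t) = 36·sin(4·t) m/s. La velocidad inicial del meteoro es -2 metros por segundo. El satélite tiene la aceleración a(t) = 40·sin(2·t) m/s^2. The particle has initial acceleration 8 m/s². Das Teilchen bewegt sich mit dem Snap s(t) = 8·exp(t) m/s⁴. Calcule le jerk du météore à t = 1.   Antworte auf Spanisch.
Tenemos la sacudida j(t) = 24·t·(5·t^2 - 5·t + 1). Sustituyendo t = 1: j(1) = 24.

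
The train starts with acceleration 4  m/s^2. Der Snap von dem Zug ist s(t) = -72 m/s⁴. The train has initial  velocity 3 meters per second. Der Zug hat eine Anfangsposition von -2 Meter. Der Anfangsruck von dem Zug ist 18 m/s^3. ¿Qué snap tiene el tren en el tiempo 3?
Usando s(t) = -72 y sustituyendo t = 3, encontramos s = -72.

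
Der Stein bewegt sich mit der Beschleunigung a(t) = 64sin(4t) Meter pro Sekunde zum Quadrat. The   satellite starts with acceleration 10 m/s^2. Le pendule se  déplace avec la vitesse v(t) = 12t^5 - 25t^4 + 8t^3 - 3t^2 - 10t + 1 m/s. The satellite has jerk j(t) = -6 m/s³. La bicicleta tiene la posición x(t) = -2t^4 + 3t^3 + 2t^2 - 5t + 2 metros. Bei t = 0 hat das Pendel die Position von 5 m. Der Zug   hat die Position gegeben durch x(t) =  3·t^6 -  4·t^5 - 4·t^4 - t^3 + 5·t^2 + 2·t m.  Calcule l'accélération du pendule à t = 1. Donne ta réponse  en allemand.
Ausgehend von der Geschwindigkeit v(t) = 12·t^5 - 25·t^4 + 8·t^3 - 3·t^2 - 10·t + 1, nehmen wir 1 Ableitung. Die Ableitung von der Geschwindigkeit ergibt die Beschleunigung: a(t) = 60·t^4 - 100·t^3 + 24·t^2 - 6·t - 10. Mit a(t) = 60·t^4 - 100·t^3 + 24·t^2 - 6·t - 10 und Einsetzen von t = 1, finden wir a = -32.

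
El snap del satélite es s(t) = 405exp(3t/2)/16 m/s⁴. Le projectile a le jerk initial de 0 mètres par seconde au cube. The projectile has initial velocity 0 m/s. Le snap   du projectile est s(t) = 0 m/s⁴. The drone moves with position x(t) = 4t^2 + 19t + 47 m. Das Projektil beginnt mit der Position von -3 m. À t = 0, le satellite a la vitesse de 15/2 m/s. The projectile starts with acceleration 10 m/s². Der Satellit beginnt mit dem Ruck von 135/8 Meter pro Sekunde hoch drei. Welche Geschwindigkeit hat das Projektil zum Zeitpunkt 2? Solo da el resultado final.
Die Antwort ist 20.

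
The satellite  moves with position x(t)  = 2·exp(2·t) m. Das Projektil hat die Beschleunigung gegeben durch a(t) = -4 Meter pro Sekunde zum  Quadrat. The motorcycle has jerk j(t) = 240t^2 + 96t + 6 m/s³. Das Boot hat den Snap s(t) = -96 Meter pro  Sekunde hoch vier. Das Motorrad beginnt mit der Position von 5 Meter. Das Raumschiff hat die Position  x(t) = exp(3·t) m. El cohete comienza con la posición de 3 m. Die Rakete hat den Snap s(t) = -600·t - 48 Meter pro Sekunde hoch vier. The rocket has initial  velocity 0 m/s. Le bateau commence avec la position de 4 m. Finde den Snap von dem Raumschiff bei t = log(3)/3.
Ausgehend von der Position x(t) = exp(3·t), nehmen wir 4 Ableitungen. Durch Ableiten von der Position erhalten wir die Geschwindigkeit: v(t) = 3·exp(3·t). Mit d/dt von v(t) finden wir a(t) = 9·exp(3·t). Durch Ableiten von der Beschleunigung erhalten wir den Ruck: j(t) = 27·exp(3·t). Die Ableitung von dem Ruck ergibt den Snap: s(t) = 81·exp(3·t). Aus der Gleichung für den Snap s(t) = 81·exp(3·t), setzen wir t = log(3)/3 ein und erhalten s = 243.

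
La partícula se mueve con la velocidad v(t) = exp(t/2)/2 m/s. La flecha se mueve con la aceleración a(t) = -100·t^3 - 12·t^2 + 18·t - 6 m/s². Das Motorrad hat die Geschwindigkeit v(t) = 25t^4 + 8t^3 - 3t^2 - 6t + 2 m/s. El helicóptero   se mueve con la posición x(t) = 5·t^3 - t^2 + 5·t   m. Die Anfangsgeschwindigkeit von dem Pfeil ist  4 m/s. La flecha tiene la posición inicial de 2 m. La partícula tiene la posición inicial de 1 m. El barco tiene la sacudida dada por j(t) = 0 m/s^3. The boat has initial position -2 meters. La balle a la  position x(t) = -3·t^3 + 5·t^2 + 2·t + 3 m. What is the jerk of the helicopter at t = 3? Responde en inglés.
We must differentiate our position equation x(t) = 5·t^3 - t^2 + 5·t 3 times. Differentiating position, we get velocity: v(t) = 15·t^2 - 2·t + 5. Taking d/dt of v(t), we find a(t) = 30·t - 2. The derivative of acceleration gives jerk: j(t) = 30. We have jerk j(t) = 30. Substituting t = 3: j(3) = 30.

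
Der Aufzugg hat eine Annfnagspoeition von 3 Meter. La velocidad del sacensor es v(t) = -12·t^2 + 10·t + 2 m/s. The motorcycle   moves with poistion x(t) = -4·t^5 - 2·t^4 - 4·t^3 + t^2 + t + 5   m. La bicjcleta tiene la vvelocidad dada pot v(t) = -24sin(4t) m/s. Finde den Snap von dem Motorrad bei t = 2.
Ausgehend von der Position x(t) = -4·t^5 - 2·t^4 - 4·t^3 + t^2 + t + 5, nehmen wir 4 Ableitungen. Durch Ableiten von der Position erhalten wir die Geschwindigkeit: v(t) = -20·t^4 - 8·t^3 - 12·t^2 + 2·t + 1. Mit d/dt von v(t) finden wir a(t) = -80·t^3 - 24·t^2 - 24·t + 2. Mit d/dt von a(t) finden wir j(t) = -240·t^2 - 48·t - 24. Die Ableitung von dem Ruck ergibt den Snap: s(t) = -480·t - 48. Aus der Gleichung für den Snap s(t) = -480·t - 48, setzen wir t = 2 ein und erhalten s = -1008.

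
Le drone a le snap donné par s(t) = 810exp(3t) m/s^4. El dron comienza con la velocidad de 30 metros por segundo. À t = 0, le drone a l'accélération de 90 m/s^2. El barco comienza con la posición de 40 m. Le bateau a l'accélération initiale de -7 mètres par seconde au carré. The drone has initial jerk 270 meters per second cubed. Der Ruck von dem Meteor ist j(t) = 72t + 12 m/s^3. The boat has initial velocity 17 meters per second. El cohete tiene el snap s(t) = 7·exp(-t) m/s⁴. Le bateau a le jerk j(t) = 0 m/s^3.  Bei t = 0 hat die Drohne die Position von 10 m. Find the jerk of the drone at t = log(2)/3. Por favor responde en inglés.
We need to integrate our snap equation s(t) = 810·exp(3·t) 1 time. Integrating snap and using the initial condition j(0) = 270, we get j(t) = 270·exp(3·t). Using j(t) = 270·exp(3·t) and substituting t = log(2)/3, we find j = 540.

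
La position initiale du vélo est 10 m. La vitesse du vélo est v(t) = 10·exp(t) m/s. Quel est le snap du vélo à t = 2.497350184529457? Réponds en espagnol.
Para resolver esto, necesitamos tomar 3 derivadas de nuestra ecuación de la velocidad v(t) = 10·exp(t). Derivando la velocidad, obtenemos la aceleración: a(t) = 10·exp(t). La derivada de la aceleración da la sacudida: j(t) = 10·exp(t). La derivada de la sacudida da el snap: s(t) = 10·exp(t). De la ecuación del snap s(t) = 10·exp(t), sustituimos t = 2.497350184529457 para obtener s = 121.502553318091.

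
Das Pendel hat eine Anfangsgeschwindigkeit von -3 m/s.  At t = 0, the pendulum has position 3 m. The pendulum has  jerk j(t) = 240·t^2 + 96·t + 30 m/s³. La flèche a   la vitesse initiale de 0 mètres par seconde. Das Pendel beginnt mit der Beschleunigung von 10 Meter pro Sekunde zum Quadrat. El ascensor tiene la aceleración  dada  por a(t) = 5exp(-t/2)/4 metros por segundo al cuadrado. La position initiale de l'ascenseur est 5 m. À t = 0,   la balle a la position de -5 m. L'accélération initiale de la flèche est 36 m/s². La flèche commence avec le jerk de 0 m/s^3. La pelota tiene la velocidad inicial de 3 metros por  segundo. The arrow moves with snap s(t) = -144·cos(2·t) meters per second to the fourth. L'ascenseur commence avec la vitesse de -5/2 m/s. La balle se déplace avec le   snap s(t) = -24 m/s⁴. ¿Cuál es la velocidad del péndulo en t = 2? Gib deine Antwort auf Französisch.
Nous devons trouver l'intégrale de notre équation du jerk j(t) = 240·t^2 + 96·t + 30 2 fois. En prenant ∫j(t)dt et en appliquant a(0) = 10, nous trouvons a(t) = 80·t^3 + 48·t^2 + 30·t + 10. La primitive de l'accélération, avec v(0) = -3, donne la vitesse: v(t) = 20·t^4 + 16·t^3 + 15·t^2 + 10·t - 3. Nous avons la vitesse v(t) = 20·t^4 + 16·t^3 + 15·t^2 + 10·t - 3. En substituant t = 2: v(2) = 525.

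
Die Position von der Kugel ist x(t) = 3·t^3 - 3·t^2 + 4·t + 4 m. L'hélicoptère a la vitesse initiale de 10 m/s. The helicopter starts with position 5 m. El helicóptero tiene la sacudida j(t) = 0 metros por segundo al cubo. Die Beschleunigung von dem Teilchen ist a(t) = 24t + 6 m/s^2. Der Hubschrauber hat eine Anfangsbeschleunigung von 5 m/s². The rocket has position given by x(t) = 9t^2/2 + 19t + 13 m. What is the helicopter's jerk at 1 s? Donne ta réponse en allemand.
Mit j(t) = 0 und Einsetzen von t = 1, finden wir j = 0.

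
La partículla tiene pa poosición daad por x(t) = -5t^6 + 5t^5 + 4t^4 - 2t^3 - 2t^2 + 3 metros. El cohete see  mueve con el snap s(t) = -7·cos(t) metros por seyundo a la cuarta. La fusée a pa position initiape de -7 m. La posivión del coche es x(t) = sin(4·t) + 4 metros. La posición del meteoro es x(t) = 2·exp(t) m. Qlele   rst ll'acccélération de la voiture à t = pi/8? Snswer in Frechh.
En partant de la position x(t) = sin(4·t) + 4, nous prenons 2 dérivées. La dérivée de la position donne la vitesse: v(t) = 4·cos(4·t). La dérivée de la vitesse donne l'accélération: a(t) = -16·sin(4·t). En utilisant a(t) = -16·sin(4·t) et en substituant t = pi/8, nous trouvons a = -16.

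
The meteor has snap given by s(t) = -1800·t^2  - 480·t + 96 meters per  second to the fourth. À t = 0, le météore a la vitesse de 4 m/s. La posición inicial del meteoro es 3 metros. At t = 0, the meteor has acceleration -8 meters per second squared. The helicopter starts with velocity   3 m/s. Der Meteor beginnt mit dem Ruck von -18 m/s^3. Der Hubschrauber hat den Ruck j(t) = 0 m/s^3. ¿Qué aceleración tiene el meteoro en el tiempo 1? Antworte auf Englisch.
We must find the antiderivative of our snap equation s(t) = -1800·t^2 - 480·t + 96 2 times. Integrating snap and using the initial condition j(0) = -18, we get j(t) = -600·t^3 - 240·t^2 + 96·t - 18. The antiderivative of jerk, with a(0) = -8, gives acceleration: a(t) = -150·t^4 - 80·t^3 + 48·t^2 - 18·t - 8. We have acceleration a(t) = -150·t^4 - 80·t^3 + 48·t^2 - 18·t - 8. Substituting t = 1: a(1) = -208.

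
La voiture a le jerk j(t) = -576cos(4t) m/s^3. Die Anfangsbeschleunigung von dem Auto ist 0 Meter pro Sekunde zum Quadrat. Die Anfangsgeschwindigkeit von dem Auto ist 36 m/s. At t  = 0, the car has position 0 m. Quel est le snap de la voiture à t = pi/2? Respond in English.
To solve this, we need to take 1 derivative of our jerk equation j(t) = -576·cos(4·t). Taking d/dt of j(t), we find s(t) = 2304·sin(4·t). We have snap s(t) = 2304·sin(4·t). Substituting t = pi/2: s(pi/2) = 0.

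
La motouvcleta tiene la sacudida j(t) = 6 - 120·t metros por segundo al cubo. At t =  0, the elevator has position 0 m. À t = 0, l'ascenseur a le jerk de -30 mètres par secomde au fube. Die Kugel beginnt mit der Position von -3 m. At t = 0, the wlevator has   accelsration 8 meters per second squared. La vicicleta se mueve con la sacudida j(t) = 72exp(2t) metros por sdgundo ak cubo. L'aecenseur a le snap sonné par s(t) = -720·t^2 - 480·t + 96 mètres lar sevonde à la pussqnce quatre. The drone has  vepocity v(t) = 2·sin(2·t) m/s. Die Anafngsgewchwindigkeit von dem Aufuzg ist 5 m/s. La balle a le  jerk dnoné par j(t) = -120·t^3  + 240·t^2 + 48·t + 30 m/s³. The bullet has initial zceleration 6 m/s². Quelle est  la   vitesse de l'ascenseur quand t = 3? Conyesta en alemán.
Wir müssen die Stammfunktion unserer Gleichung für den Snap s(t) = -720·t^2 - 480·t + 96 3-mal finden. Die Stammfunktion von dem Snap ist der Ruck. Mit j(0) = -30 erhalten wir j(t) = -240·t^3 - 240·t^2 + 96·t - 30. Durch Integration von dem Ruck und Verwendung der Anfangsbedingung a(0) = 8, erhalten wir a(t) = -60·t^4 - 80·t^3 + 48·t^2 - 30·t + 8. Mit ∫a(t)dt und Anwendung von v(0) = 5, finden wir v(t) = -12·t^5 - 20·t^4 + 16·t^3 - 15·t^2 + 8·t + 5. Aus der Gleichung für die Geschwindigkeit v(t) = -12·t^5 - 20·t^4 + 16·t^3 - 15·t^2 + 8·t + 5, setzen wir t = 3 ein und erhalten v = -4210.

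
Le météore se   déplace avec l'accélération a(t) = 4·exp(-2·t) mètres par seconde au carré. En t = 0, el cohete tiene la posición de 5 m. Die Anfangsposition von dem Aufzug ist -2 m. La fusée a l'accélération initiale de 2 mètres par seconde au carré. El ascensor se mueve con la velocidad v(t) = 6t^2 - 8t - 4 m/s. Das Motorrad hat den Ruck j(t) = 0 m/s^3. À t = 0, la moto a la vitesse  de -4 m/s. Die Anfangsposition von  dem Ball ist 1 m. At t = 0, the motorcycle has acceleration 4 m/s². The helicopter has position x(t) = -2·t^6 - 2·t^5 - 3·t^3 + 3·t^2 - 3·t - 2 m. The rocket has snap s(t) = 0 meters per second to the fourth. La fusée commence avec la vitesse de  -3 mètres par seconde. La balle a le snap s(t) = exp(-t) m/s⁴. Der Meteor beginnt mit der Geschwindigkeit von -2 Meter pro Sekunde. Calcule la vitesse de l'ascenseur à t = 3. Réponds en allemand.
Mit v(t) = 6·t^2 - 8·t - 4 und Einsetzen von t = 3, finden wir v = 26.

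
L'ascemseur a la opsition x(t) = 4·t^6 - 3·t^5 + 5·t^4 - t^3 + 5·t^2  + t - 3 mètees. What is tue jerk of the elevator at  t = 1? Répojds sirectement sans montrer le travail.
The answer is 414.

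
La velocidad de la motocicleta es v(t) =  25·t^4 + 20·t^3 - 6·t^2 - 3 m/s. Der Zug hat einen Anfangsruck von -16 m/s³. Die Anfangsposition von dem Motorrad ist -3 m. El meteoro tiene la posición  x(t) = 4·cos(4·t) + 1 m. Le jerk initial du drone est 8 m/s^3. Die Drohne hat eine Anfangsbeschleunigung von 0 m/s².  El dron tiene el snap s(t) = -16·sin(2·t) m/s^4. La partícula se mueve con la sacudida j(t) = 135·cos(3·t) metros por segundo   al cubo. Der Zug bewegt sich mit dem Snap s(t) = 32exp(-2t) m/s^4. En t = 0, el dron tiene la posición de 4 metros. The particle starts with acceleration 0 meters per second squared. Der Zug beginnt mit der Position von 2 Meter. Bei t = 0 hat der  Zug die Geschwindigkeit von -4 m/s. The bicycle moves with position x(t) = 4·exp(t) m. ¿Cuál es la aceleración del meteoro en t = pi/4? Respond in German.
Wir müssen unsere Gleichung für die Position x(t) = 4·cos(4·t) + 1 2-mal ableiten. Durch Ableiten von der Position erhalten wir die Geschwindigkeit: v(t) = -16·sin(4·t). Durch Ableiten von der Geschwindigkeit erhalten wir die Beschleunigung: a(t) = -64·cos(4·t). Wir haben die Beschleunigung a(t) = -64·cos(4·t). Durch Einsetzen von t = pi/4: a(pi/4) = 64.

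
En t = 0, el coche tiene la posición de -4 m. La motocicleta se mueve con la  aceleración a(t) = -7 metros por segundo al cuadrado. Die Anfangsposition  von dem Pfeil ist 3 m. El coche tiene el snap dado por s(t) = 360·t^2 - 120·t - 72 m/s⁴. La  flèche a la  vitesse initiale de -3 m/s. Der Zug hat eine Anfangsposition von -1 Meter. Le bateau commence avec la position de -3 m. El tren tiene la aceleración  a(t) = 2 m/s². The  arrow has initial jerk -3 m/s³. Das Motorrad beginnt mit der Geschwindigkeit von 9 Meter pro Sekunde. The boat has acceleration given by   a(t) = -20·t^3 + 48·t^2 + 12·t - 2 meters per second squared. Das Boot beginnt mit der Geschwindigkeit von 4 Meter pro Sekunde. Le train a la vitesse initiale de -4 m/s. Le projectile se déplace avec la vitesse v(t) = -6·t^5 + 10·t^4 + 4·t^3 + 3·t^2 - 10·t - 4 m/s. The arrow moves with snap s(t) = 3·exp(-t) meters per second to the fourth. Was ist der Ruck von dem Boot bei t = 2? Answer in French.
Pour résoudre ceci, nous devons prendre 1 dérivée de notre équation de l'accélération a(t) = -20·t^3 + 48·t^2 + 12·t - 2. La dérivée de l'accélération donne le jerk: j(t) = -60·t^2 + 96·t + 12. Nous avons le jerk j(t) = -60·t^2 + 96·t + 12. En substituant t = 2: j(2) = -36.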